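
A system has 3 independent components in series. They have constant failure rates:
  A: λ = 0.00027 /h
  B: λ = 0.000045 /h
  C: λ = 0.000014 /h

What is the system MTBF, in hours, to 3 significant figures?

3040

Series of exponential components: λ_sys = Σ λ_i
λ_sys = 0.00027 + 0.000045 + 0.000014 = 3.2900e-04 /h
MTBF = 1 / λ_sys = 3040 h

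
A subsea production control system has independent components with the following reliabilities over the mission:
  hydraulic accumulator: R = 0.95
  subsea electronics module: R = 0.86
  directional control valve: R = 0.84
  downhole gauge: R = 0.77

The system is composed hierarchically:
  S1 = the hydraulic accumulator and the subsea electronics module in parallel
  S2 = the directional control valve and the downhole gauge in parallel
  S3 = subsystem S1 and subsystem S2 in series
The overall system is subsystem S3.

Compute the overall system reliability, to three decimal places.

0.956

Parallel (hydraulic accumulator and subsea electronics module): 1 − (1 − 0.95000)(1 − 0.86000) = 0.99300
Parallel (directional control valve and downhole gauge): 1 − (1 − 0.84000)(1 − 0.77000) = 0.96320
Series ([0.99300] and [0.96320]): 0.99300 × 0.96320 = 0.956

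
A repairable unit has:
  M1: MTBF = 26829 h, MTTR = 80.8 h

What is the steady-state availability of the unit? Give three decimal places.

0.997

A(M1) = MTBF/(MTBF+MTTR) = 26829/(26829+80.8) = 0.997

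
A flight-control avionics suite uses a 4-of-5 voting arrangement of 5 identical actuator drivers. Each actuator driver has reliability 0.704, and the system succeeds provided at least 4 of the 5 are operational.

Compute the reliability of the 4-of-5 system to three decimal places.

0.536

R = Σ_{i=4}^{5} C(5,i) p^i (1−p)^{5−i} with p = 0.704
C(5,4)·0.704^4·0.296^1 = 0.36354
C(5,5)·0.704^5·0.296^0 = 0.17293
Sum = 0.536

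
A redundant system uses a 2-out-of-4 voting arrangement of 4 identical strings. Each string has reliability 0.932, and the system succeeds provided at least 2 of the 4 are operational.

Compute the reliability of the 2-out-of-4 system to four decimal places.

R = Σ_{i=2}^{4} C(4,i) p^i (1−p)^{4−i} with p = 0.932
C(4,2)·0.932^2·0.068^2 = 0.024099
C(4,3)·0.932^3·0.068^1 = 0.220200
C(4,4)·0.932^4·0.068^0 = 0.754508
Sum = 0.9988

0.9988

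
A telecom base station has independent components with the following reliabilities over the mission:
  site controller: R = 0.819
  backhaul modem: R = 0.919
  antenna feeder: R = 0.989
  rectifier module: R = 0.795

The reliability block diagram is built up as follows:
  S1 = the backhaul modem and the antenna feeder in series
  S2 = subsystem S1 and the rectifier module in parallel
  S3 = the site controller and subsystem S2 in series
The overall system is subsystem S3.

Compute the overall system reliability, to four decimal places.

Series (backhaul modem and antenna feeder): 0.919000 × 0.989000 = 0.908891
Parallel ([0.908891] and rectifier module): 1 − (1 − 0.908891)(1 − 0.795000) = 0.981323
Series (site controller and [0.981323]): 0.819000 × 0.981323 = 0.8037

0.8037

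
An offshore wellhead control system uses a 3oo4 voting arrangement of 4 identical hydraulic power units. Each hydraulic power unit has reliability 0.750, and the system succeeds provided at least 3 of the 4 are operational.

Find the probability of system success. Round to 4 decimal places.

0.7383

R = Σ_{i=3}^{4} C(4,i) p^i (1−p)^{4−i} with p = 0.750
C(4,3)·0.750^3·0.250^1 = 0.421875
C(4,4)·0.750^4·0.250^0 = 0.316406
Sum = 0.7383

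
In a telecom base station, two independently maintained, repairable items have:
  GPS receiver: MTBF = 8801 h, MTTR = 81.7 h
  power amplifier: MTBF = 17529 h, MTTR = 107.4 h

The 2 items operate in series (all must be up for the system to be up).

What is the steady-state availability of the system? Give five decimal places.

A(GPS receiver) = MTBF/(MTBF+MTTR) = 8801/(8801+81.7) = 0.990802
A(power amplifier) = MTBF/(MTBF+MTTR) = 17529/(17529+107.4) = 0.993910
Series availability: 0.990802 × 0.993910 = 0.98477

0.98477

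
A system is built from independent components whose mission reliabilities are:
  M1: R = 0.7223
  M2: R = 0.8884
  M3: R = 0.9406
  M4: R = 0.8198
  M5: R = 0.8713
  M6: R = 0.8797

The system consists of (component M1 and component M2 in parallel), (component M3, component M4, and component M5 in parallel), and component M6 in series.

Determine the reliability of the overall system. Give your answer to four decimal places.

Parallel (M1 and M2): 1 − (1 − 0.722300)(1 − 0.888400) = 0.969009
Parallel (M3, M4, and M5): 1 − (1 − 0.940600)(1 − 0.819800)(1 − 0.871300) = 0.998622
Series ([0.969009], [0.998622], and M6): 0.969009 × 0.998622 × 0.879700 = 0.8513

0.8513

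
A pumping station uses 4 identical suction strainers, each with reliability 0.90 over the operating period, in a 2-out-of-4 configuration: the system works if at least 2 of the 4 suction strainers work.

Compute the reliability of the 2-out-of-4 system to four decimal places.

R = Σ_{i=2}^{4} C(4,i) p^i (1−p)^{4−i} with p = 0.90
C(4,2)·0.90^2·0.10^2 = 0.048600
C(4,3)·0.90^3·0.10^1 = 0.291600
C(4,4)·0.90^4·0.10^0 = 0.656100
Sum = 0.9963

0.9963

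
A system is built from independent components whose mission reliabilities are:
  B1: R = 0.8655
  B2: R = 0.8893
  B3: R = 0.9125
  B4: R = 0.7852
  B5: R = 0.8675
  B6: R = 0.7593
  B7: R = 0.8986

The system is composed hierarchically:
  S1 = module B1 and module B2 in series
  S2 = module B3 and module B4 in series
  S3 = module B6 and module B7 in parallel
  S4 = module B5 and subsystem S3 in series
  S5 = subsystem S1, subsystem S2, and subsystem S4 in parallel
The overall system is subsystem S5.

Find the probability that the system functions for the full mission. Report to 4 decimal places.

0.9900

Series (B1 and B2): 0.865500 × 0.889300 = 0.769689
Series (B3 and B4): 0.912500 × 0.785200 = 0.716495
Parallel (B6 and B7): 1 − (1 − 0.759300)(1 − 0.898600) = 0.975593
Series (B5 and [0.975593]): 0.867500 × 0.975593 = 0.846327
Parallel ([0.769689], [0.716495], and [0.846327]): 1 − (1 − 0.769689)(1 − 0.716495)(1 − 0.846327) = 0.9900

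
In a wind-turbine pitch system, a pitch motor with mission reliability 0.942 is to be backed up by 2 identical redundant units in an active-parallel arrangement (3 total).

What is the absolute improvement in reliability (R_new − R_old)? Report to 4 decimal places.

R_before = 0.942
R_after = 1 − (1 − 0.942)^3 = 0.9998
ΔR = 0.9998 − 0.942 = 0.0578

0.0578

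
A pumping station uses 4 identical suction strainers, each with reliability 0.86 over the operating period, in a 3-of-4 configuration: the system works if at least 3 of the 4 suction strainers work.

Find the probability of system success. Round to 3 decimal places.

0.903

R = Σ_{i=3}^{4} C(4,i) p^i (1−p)^{4−i} with p = 0.86
C(4,3)·0.86^3·0.14^1 = 0.35619
C(4,4)·0.86^4·0.14^0 = 0.54701
Sum = 0.903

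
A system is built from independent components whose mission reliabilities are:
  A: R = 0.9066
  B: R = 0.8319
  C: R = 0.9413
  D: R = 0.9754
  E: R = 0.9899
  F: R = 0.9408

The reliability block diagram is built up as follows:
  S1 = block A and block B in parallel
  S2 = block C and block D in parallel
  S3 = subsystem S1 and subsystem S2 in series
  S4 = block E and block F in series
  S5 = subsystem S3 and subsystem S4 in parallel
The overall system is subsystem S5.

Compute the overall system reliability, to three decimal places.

0.999

Parallel (A and B): 1 − (1 − 0.90660)(1 − 0.83190) = 0.98430
Parallel (C and D): 1 − (1 − 0.94130)(1 − 0.97540) = 0.99856
Series ([0.98430] and [0.99856]): 0.98430 × 0.99856 = 0.98288
Series (E and F): 0.98990 × 0.94080 = 0.93130
Parallel ([0.98288] and [0.93130]): 1 − (1 − 0.98288)(1 − 0.93130) = 0.999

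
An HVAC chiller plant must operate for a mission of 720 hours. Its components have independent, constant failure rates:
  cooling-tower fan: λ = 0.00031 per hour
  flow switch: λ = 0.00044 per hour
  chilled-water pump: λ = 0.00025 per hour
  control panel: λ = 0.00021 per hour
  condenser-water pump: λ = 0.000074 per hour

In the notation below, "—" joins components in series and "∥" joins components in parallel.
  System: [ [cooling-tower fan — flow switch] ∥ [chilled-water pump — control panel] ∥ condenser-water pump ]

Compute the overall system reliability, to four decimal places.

R(cooling-tower fan) = exp(−0.00031 × 720) = 0.799955
R(flow switch) = exp(−0.00044 × 720) = 0.728476
R(chilled-water pump) = exp(−0.00025 × 720) = 0.835270
R(control panel) = exp(−0.00021 × 720) = 0.859676
R(condenser-water pump) = exp(−0.000074 × 720) = 0.948115
Series (cooling-tower fan and flow switch): 0.799955 × 0.728476 = 0.582748
Series (chilled-water pump and control panel): 0.835270 × 0.859676 = 0.718062
Parallel ([0.582748], [0.718062], and condenser-water pump): 1 − (1 − 0.582748)(1 − 0.718062)(1 − 0.948115) = 0.9939

0.9939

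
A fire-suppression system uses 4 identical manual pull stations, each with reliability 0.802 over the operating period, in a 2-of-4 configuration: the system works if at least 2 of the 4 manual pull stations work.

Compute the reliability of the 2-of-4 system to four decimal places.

0.9736

R = Σ_{i=2}^{4} C(4,i) p^i (1−p)^{4−i} with p = 0.802
C(4,2)·0.802^2·0.198^2 = 0.151297
C(4,3)·0.802^3·0.198^1 = 0.408553
C(4,4)·0.802^4·0.198^0 = 0.413711
Sum = 0.9736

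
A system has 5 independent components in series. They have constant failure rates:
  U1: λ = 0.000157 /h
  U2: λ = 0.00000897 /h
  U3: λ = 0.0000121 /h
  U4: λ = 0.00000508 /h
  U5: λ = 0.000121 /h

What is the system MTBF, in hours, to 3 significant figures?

Series of exponential components: λ_sys = Σ λ_i
λ_sys = 0.000157 + 0.00000897 + 0.0000121 + 0.00000508 + 0.000121 = 3.0415e-04 /h
MTBF = 1 / λ_sys = 3290 h

3290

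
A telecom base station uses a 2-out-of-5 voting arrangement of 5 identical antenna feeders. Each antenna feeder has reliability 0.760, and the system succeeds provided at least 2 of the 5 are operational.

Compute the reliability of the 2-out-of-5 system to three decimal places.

R = Σ_{i=2}^{5} C(5,i) p^i (1−p)^{5−i} with p = 0.760
C(5,2)·0.760^2·0.240^3 = 0.07985
C(5,3)·0.760^3·0.240^2 = 0.25285
C(5,4)·0.760^4·0.240^1 = 0.40035
C(5,5)·0.760^5·0.240^0 = 0.25355
Sum = 0.987

0.987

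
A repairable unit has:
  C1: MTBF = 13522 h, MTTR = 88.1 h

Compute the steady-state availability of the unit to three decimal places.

A(C1) = MTBF/(MTBF+MTTR) = 13522/(13522+88.1) = 0.994

0.994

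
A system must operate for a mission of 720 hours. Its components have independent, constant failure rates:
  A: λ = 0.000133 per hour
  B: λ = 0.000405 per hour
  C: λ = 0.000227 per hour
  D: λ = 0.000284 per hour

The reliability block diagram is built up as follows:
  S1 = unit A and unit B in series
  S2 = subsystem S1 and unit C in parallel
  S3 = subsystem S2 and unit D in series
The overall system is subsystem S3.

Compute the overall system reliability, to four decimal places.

0.7756

R(A) = exp(−0.000133 × 720) = 0.908682
R(B) = exp(−0.000405 × 720) = 0.747067
R(C) = exp(−0.000227 × 720) = 0.849217
R(D) = exp(−0.000284 × 720) = 0.815071
Series (A and B): 0.908682 × 0.747067 = 0.678846
Parallel ([0.678846] and C): 1 − (1 − 0.678846)(1 − 0.849217) = 0.951575
Series ([0.951575] and D): 0.951575 × 0.815071 = 0.7756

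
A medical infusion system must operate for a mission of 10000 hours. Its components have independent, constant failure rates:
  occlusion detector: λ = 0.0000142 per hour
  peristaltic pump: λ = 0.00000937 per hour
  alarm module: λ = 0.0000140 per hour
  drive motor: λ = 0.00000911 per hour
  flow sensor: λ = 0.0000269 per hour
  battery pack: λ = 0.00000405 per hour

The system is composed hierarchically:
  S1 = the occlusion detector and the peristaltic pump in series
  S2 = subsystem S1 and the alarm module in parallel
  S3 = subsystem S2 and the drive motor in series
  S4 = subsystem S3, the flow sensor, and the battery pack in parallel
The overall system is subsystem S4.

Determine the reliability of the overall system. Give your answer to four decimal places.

R(occlusion detector) = exp(−0.0000142 × 10000) = 0.867621
R(peristaltic pump) = exp(−0.00000937 × 10000) = 0.910556
R(alarm module) = exp(−0.0000140 × 10000) = 0.869358
R(drive motor) = exp(−0.00000911 × 10000) = 0.912926
R(flow sensor) = exp(−0.0000269 × 10000) = 0.764143
R(battery pack) = exp(−0.00000405 × 10000) = 0.960309
Series (occlusion detector and peristaltic pump): 0.867621 × 0.910556 = 0.790018
Parallel ([0.790018] and alarm module): 1 − (1 − 0.790018)(1 − 0.869358) = 0.972568
Series ([0.972568] and drive motor): 0.972568 × 0.912926 = 0.887883
Parallel ([0.887883], flow sensor, and battery pack): 1 − (1 − 0.887883)(1 − 0.764143)(1 − 0.960309) = 0.9990

0.9990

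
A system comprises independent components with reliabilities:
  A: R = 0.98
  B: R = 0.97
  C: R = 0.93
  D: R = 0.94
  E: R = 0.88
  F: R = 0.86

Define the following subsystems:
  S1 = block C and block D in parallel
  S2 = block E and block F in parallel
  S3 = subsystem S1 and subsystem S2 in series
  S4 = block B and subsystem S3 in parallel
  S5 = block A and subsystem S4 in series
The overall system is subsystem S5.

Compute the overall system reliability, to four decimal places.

Parallel (C and D): 1 − (1 − 0.930000)(1 − 0.940000) = 0.995800
Parallel (E and F): 1 − (1 − 0.880000)(1 − 0.860000) = 0.983200
Series ([0.995800] and [0.983200]): 0.995800 × 0.983200 = 0.979071
Parallel (B and [0.979071]): 1 − (1 − 0.970000)(1 − 0.979071) = 0.999372
Series (A and [0.999372]): 0.980000 × 0.999372 = 0.9794

0.9794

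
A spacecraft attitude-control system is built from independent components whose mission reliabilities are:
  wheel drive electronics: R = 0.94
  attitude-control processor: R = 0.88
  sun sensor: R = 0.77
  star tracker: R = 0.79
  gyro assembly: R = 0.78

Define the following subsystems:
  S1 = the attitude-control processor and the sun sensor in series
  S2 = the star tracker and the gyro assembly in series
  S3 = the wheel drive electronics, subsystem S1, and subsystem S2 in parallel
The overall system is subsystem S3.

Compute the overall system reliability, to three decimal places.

0.993

Series (attitude-control processor and sun sensor): 0.88000 × 0.77000 = 0.67760
Series (star tracker and gyro assembly): 0.79000 × 0.78000 = 0.61620
Parallel (wheel drive electronics, [0.67760], and [0.61620]): 1 − (1 − 0.94000)(1 − 0.67760)(1 − 0.61620) = 0.993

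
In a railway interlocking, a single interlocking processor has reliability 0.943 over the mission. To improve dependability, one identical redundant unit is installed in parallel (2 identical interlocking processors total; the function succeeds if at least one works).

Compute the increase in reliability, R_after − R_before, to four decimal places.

R_before = 0.943
R_after = 1 − (1 − 0.943)^2 = 0.9968
ΔR = 0.9968 − 0.943 = 0.0538

0.0538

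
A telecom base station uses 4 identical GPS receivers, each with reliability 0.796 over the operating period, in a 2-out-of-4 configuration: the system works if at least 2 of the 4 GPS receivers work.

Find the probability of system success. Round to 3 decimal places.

0.971

R = Σ_{i=2}^{4} C(4,i) p^i (1−p)^{4−i} with p = 0.796
C(4,2)·0.796^2·0.204^2 = 0.15821
C(4,3)·0.796^3·0.204^1 = 0.41156
C(4,4)·0.796^4·0.204^0 = 0.40147
Sum = 0.971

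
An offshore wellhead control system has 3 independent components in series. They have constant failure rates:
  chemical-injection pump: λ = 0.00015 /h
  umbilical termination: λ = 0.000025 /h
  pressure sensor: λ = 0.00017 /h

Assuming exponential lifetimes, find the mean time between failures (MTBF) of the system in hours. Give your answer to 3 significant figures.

Series of exponential components: λ_sys = Σ λ_i
λ_sys = 0.00015 + 0.000025 + 0.00017 = 3.4500e-04 /h
MTBF = 1 / λ_sys = 2900 h

2900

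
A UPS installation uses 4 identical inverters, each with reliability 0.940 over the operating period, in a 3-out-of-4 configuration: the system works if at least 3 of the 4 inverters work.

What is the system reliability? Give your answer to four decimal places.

0.9801

R = Σ_{i=3}^{4} C(4,i) p^i (1−p)^{4−i} with p = 0.940
C(4,3)·0.940^3·0.060^1 = 0.199340
C(4,4)·0.940^4·0.060^0 = 0.780749
Sum = 0.9801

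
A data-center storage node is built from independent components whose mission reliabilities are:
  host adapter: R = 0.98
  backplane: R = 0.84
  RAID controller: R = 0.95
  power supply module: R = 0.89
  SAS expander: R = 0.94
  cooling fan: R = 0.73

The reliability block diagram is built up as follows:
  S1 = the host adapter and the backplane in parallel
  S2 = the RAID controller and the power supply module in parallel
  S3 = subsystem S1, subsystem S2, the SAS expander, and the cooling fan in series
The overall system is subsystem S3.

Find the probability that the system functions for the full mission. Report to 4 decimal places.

0.6802

Parallel (host adapter and backplane): 1 − (1 − 0.980000)(1 − 0.840000) = 0.996800
Parallel (RAID controller and power supply module): 1 − (1 − 0.950000)(1 − 0.890000) = 0.994500
Series ([0.996800], [0.994500], SAS expander, and cooling fan): 0.996800 × 0.994500 × 0.940000 × 0.730000 = 0.6802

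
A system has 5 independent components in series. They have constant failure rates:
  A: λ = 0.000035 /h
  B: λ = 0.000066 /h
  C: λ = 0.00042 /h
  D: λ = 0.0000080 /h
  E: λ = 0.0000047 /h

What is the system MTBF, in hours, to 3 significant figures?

Series of exponential components: λ_sys = Σ λ_i
λ_sys = 0.000035 + 0.000066 + 0.00042 + 0.0000080 + 0.0000047 = 5.3370e-04 /h
MTBF = 1 / λ_sys = 1870 h

1870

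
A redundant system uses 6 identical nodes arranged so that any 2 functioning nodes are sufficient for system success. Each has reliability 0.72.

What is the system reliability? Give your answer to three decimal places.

R = Σ_{i=2}^{6} C(6,i) p^i (1−p)^{6−i} with p = 0.72
C(6,2)·0.72^2·0.28^4 = 0.04780
C(6,3)·0.72^3·0.28^3 = 0.16387
C(6,4)·0.72^4·0.28^2 = 0.31604
C(6,5)·0.72^5·0.28^1 = 0.32507
C(6,6)·0.72^6·0.28^0 = 0.13931
Sum = 0.992

0.992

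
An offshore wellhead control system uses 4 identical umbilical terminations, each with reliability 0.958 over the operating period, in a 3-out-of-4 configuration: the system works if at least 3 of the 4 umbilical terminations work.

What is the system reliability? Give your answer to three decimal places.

0.990

R = Σ_{i=3}^{4} C(4,i) p^i (1−p)^{4−i} with p = 0.958
C(4,3)·0.958^3·0.042^1 = 0.14771
C(4,4)·0.958^4·0.042^0 = 0.84229
Sum = 0.990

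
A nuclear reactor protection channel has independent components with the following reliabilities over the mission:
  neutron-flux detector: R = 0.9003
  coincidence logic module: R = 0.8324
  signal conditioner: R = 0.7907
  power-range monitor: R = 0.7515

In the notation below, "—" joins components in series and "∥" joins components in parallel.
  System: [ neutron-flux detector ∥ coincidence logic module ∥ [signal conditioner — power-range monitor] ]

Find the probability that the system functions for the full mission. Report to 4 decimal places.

Series (signal conditioner and power-range monitor): 0.790700 × 0.751500 = 0.594211
Parallel (neutron-flux detector, coincidence logic module, and [0.594211]): 1 − (1 − 0.900300)(1 − 0.832400)(1 − 0.594211) = 0.9932

0.9932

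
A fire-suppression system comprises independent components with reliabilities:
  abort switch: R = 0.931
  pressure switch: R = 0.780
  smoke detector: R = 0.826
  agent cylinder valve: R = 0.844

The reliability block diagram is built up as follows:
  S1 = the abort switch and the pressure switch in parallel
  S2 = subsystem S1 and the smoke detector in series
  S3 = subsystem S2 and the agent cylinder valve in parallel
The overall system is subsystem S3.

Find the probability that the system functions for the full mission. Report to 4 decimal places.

0.9709

Parallel (abort switch and pressure switch): 1 − (1 − 0.931000)(1 − 0.780000) = 0.984820
Series ([0.984820] and smoke detector): 0.984820 × 0.826000 = 0.813461
Parallel ([0.813461] and agent cylinder valve): 1 − (1 − 0.813461)(1 − 0.844000) = 0.9709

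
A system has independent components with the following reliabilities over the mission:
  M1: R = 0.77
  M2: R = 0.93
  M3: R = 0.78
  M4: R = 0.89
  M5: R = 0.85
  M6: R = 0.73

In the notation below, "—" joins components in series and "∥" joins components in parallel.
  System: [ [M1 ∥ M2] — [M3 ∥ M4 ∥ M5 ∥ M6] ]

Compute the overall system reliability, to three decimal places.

Parallel (M1 and M2): 1 − (1 − 0.77000)(1 − 0.93000) = 0.98390
Parallel (M3, M4, M5, and M6): 1 − (1 − 0.78000)(1 − 0.89000)(1 − 0.85000)(1 − 0.73000) = 0.99902
Series ([0.98390] and [0.99902]): 0.98390 × 0.99902 = 0.983

0.983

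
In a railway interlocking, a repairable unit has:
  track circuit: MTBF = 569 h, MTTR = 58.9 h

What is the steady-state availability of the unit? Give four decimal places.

A(track circuit) = MTBF/(MTBF+MTTR) = 569/(569+58.9) = 0.9062

0.9062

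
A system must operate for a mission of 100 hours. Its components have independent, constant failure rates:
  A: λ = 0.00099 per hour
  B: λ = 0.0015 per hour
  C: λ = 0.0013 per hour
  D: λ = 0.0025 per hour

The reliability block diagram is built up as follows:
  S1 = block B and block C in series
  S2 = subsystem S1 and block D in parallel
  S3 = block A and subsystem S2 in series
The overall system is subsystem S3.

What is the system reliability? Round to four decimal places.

R(A) = exp(−0.00099 × 100) = 0.905743
R(B) = exp(−0.0015 × 100) = 0.860708
R(C) = exp(−0.0013 × 100) = 0.878095
R(D) = exp(−0.0025 × 100) = 0.778801
Series (B and C): 0.860708 × 0.878095 = 0.755783
Parallel ([0.755783] and D): 1 − (1 − 0.755783)(1 − 0.778801) = 0.945979
Series (A and [0.945979]): 0.905743 × 0.945979 = 0.8568

0.8568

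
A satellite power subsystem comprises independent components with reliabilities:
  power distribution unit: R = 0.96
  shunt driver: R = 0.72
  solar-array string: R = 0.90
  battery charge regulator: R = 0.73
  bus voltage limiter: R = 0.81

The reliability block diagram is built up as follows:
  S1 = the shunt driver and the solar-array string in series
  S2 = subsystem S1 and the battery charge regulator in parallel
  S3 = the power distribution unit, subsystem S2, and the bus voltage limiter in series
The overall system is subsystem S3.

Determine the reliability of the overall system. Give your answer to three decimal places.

0.704

Series (shunt driver and solar-array string): 0.72000 × 0.90000 = 0.64800
Parallel ([0.64800] and battery charge regulator): 1 − (1 − 0.64800)(1 − 0.73000) = 0.90496
Series (power distribution unit, [0.90496], and bus voltage limiter): 0.96000 × 0.90496 × 0.81000 = 0.704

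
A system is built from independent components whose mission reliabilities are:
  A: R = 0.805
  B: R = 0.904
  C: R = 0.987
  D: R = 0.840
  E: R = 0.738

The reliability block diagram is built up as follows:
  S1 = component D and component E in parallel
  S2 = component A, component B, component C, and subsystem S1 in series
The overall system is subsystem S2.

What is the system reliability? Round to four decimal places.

Parallel (D and E): 1 − (1 − 0.840000)(1 − 0.738000) = 0.958080
Series (A, B, C, and [0.958080]): 0.805000 × 0.904000 × 0.987000 × 0.958080 = 0.6882

0.6882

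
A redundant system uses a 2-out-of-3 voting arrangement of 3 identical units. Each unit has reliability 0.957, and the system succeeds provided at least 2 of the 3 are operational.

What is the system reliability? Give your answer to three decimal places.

0.995

R = Σ_{i=2}^{3} C(3,i) p^i (1−p)^{3−i} with p = 0.957
C(3,2)·0.957^2·0.043^1 = 0.11814
C(3,3)·0.957^3·0.043^0 = 0.87647
Sum = 0.995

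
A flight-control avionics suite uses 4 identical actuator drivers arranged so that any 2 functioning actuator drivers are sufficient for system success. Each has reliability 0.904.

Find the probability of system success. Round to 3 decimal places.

0.997

R = Σ_{i=2}^{4} C(4,i) p^i (1−p)^{4−i} with p = 0.904
C(4,2)·0.904^2·0.096^2 = 0.04519
C(4,3)·0.904^3·0.096^1 = 0.28369
C(4,4)·0.904^4·0.096^0 = 0.66784
Sum = 0.997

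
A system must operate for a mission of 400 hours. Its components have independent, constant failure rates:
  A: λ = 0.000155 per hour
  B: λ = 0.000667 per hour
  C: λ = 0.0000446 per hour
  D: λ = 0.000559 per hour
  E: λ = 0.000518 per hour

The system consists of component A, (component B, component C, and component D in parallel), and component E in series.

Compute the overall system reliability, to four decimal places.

R(A) = exp(−0.000155 × 400) = 0.939883
R(B) = exp(−0.000667 × 400) = 0.765826
R(C) = exp(−0.0000446 × 400) = 0.982318
R(D) = exp(−0.000559 × 400) = 0.799635
R(E) = exp(−0.000518 × 400) = 0.812857
Parallel (B, C, and D): 1 − (1 − 0.765826)(1 − 0.982318)(1 − 0.799635) = 0.999170
Series (A, [0.999170], and E): 0.939883 × 0.999170 × 0.812857 = 0.7634

0.7634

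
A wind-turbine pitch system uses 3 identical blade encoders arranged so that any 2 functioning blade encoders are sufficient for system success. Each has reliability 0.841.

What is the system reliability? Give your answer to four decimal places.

R = Σ_{i=2}^{3} C(3,i) p^i (1−p)^{3−i} with p = 0.841
C(3,2)·0.841^2·0.159^1 = 0.337373
C(3,3)·0.841^3·0.159^0 = 0.594823
Sum = 0.9322

0.9322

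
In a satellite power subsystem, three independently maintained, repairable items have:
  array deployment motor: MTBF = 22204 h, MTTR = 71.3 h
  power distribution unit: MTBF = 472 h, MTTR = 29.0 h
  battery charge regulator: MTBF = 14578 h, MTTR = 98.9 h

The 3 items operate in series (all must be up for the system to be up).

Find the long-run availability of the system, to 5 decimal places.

0.93277

A(array deployment motor) = MTBF/(MTBF+MTTR) = 22204/(22204+71.3) = 0.996799
A(power distribution unit) = MTBF/(MTBF+MTTR) = 472/(472+29.0) = 0.942116
A(battery charge regulator) = MTBF/(MTBF+MTTR) = 14578/(14578+98.9) = 0.993262
Series availability: 0.996799 × 0.942116 × 0.993262 = 0.93277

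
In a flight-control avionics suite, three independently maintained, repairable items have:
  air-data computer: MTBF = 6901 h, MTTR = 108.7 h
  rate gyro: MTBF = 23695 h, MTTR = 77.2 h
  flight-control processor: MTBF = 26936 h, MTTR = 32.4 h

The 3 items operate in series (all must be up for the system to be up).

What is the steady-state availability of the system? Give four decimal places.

A(air-data computer) = MTBF/(MTBF+MTTR) = 6901/(6901+108.7) = 0.984493
A(rate gyro) = MTBF/(MTBF+MTTR) = 23695/(23695+77.2) = 0.996753
A(flight-control processor) = MTBF/(MTBF+MTTR) = 26936/(26936+32.4) = 0.998799
Series availability: 0.984493 × 0.996753 × 0.998799 = 0.9801

0.9801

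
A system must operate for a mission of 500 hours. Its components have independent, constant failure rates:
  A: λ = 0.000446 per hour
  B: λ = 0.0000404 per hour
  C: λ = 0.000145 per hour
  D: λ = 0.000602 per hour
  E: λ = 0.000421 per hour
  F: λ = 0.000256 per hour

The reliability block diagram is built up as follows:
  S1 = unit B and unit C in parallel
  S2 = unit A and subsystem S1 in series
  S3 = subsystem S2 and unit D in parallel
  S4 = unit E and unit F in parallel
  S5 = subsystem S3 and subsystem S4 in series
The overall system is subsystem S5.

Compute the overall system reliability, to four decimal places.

0.9261

R(A) = exp(−0.000446 × 500) = 0.800115
R(B) = exp(−0.0000404 × 500) = 0.980003
R(C) = exp(−0.000145 × 500) = 0.930066
R(D) = exp(−0.000602 × 500) = 0.740078
R(E) = exp(−0.000421 × 500) = 0.810179
R(F) = exp(−0.000256 × 500) = 0.879853
Parallel (B and C): 1 − (1 − 0.980003)(1 − 0.930066) = 0.998602
Series (A and [0.998602]): 0.800115 × 0.998602 = 0.798996
Parallel ([0.798996] and D): 1 − (1 − 0.798996)(1 − 0.740078) = 0.947755
Parallel (E and F): 1 − (1 − 0.810179)(1 − 0.879853) = 0.977194
Series ([0.947755] and [0.977194]): 0.947755 × 0.977194 = 0.9261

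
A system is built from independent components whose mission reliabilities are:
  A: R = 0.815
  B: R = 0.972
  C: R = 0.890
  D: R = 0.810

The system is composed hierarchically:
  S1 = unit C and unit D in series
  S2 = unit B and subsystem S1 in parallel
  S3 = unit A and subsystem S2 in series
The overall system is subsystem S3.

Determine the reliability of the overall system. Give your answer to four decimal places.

0.8086

Series (C and D): 0.890000 × 0.810000 = 0.720900
Parallel (B and [0.720900]): 1 − (1 − 0.972000)(1 − 0.720900) = 0.992185
Series (A and [0.992185]): 0.815000 × 0.992185 = 0.8086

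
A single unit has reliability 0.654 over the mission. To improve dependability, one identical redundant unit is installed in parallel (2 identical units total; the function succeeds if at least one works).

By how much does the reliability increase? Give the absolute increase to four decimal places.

0.2263

R_before = 0.654
R_after = 1 − (1 − 0.654)^2 = 0.8803
ΔR = 0.8803 − 0.654 = 0.2263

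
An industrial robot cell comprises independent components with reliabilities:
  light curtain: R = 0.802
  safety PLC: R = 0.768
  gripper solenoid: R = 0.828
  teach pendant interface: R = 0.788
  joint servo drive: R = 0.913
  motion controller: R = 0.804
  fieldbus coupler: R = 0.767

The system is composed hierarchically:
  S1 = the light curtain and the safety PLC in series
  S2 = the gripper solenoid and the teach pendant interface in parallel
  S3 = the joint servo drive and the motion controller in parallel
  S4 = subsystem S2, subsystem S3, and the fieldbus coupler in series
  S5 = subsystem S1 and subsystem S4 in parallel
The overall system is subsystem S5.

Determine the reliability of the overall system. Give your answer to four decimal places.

0.8949

Series (light curtain and safety PLC): 0.802000 × 0.768000 = 0.615936
Parallel (gripper solenoid and teach pendant interface): 1 − (1 − 0.828000)(1 − 0.788000) = 0.963536
Parallel (joint servo drive and motion controller): 1 − (1 − 0.913000)(1 − 0.804000) = 0.982948
Series ([0.963536], [0.982948], and fieldbus coupler): 0.963536 × 0.982948 × 0.767000 = 0.726430
Parallel ([0.615936] and [0.726430]): 1 − (1 − 0.615936)(1 − 0.726430) = 0.8949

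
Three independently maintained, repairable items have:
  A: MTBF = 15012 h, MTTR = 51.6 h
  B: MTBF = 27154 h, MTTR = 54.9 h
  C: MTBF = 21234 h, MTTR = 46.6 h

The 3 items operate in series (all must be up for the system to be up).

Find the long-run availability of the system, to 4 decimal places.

0.9924

A(A) = MTBF/(MTBF+MTTR) = 15012/(15012+51.6) = 0.996575
A(B) = MTBF/(MTBF+MTTR) = 27154/(27154+54.9) = 0.997982
A(C) = MTBF/(MTBF+MTTR) = 21234/(21234+46.6) = 0.997810
Series availability: 0.996575 × 0.997982 × 0.997810 = 0.9924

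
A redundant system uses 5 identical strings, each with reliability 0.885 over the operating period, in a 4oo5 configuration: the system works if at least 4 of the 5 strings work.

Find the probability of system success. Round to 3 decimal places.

0.896

R = Σ_{i=4}^{5} C(5,i) p^i (1−p)^{5−i} with p = 0.885
C(5,4)·0.885^4·0.115^1 = 0.35273
C(5,5)·0.885^5·0.115^0 = 0.54290
Sum = 0.896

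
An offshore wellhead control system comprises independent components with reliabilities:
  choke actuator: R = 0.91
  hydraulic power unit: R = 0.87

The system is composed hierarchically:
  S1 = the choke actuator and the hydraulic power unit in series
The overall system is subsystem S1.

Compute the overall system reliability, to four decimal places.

Series (choke actuator and hydraulic power unit): 0.910000 × 0.870000 = 0.7917

0.7917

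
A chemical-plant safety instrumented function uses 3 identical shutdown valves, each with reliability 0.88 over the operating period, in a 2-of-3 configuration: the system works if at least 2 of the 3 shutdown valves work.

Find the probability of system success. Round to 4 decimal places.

0.9603

R = Σ_{i=2}^{3} C(3,i) p^i (1−p)^{3−i} with p = 0.88
C(3,2)·0.88^2·0.12^1 = 0.278784
C(3,3)·0.88^3·0.12^0 = 0.681472
Sum = 0.9603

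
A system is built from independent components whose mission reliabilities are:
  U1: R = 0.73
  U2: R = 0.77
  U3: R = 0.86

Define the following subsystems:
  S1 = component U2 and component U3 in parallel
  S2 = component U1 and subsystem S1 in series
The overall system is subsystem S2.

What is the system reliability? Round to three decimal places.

Parallel (U2 and U3): 1 − (1 − 0.77000)(1 − 0.86000) = 0.96780
Series (U1 and [0.96780]): 0.73000 × 0.96780 = 0.706

0.706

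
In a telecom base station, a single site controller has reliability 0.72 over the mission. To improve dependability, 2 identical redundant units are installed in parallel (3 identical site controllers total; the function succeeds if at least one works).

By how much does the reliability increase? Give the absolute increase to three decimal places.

R_before = 0.72
R_after = 1 − (1 − 0.72)^3 = 0.978
ΔR = 0.978 − 0.72 = 0.258

0.258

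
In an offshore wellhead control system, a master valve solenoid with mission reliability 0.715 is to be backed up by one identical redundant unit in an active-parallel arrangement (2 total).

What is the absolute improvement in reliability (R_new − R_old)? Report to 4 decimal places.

R_before = 0.715
R_after = 1 − (1 − 0.715)^2 = 0.9188
ΔR = 0.9188 − 0.715 = 0.2038

0.2038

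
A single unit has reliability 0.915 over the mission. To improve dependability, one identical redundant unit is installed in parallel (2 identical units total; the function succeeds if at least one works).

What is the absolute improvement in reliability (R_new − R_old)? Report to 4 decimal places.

R_before = 0.915
R_after = 1 − (1 − 0.915)^2 = 0.9928
ΔR = 0.9928 − 0.915 = 0.0778

0.0778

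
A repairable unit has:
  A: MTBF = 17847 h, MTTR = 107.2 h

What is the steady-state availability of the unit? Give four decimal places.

0.9940

A(A) = MTBF/(MTBF+MTTR) = 17847/(17847+107.2) = 0.9940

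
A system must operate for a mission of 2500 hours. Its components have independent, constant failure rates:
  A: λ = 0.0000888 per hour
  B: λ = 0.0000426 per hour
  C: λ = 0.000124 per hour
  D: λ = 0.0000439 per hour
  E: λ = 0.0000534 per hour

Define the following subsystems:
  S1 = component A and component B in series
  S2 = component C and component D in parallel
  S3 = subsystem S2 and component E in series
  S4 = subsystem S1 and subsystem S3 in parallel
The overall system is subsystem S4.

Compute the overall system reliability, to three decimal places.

R(A) = exp(−0.0000888 × 2500) = 0.80092
R(B) = exp(−0.0000426 × 2500) = 0.89898
R(C) = exp(−0.000124 × 2500) = 0.73345
R(D) = exp(−0.0000439 × 2500) = 0.89606
R(E) = exp(−0.0000534 × 2500) = 0.87503
Series (A and B): 0.80092 × 0.89898 = 0.72001
Parallel (C and D): 1 − (1 − 0.73345)(1 − 0.89606) = 0.97229
Series ([0.97229] and E): 0.97229 × 0.87503 = 0.85078
Parallel ([0.72001] and [0.85078]): 1 − (1 − 0.72001)(1 − 0.85078) = 0.958

0.958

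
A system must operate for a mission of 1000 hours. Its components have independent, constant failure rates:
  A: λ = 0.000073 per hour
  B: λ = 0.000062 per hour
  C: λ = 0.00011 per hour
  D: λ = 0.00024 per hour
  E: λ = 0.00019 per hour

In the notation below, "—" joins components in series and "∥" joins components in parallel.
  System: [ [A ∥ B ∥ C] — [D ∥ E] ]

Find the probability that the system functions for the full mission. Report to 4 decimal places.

0.9627

R(A) = exp(−0.000073 × 1000) = 0.929601
R(B) = exp(−0.000062 × 1000) = 0.939883
R(C) = exp(−0.00011 × 1000) = 0.895834
R(D) = exp(−0.00024 × 1000) = 0.786628
R(E) = exp(−0.00019 × 1000) = 0.826959
Parallel (A, B, and C): 1 − (1 − 0.929601)(1 − 0.939883)(1 − 0.895834) = 0.999559
Parallel (D and E): 1 − (1 − 0.786628)(1 − 0.826959) = 0.963078
Series ([0.999559] and [0.963078]): 0.999559 × 0.963078 = 0.9627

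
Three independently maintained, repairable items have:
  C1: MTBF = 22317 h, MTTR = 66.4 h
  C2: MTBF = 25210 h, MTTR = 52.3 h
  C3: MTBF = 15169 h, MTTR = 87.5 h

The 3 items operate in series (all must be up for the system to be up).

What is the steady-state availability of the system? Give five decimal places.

A(C1) = MTBF/(MTBF+MTTR) = 22317/(22317+66.4) = 0.997034
A(C2) = MTBF/(MTBF+MTTR) = 25210/(25210+52.3) = 0.997930
A(C3) = MTBF/(MTBF+MTTR) = 15169/(15169+87.5) = 0.994265
Series availability: 0.997034 × 0.997930 × 0.994265 = 0.98926

0.98926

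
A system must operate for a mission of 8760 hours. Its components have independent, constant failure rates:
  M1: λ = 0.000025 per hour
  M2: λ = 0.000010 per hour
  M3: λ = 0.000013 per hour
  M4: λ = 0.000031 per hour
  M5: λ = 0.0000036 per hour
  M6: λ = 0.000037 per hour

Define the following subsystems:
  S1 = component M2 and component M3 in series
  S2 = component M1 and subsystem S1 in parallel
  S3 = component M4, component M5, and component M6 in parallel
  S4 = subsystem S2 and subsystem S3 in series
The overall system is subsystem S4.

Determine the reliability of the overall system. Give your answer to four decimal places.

R(M1) = exp(−0.000025 × 8760) = 0.803322
R(M2) = exp(−0.000010 × 8760) = 0.916127
R(M3) = exp(−0.000013 × 8760) = 0.892365
R(M4) = exp(−0.000031 × 8760) = 0.762190
R(M5) = exp(−0.0000036 × 8760) = 0.968956
R(M6) = exp(−0.000037 × 8760) = 0.723163
Series (M2 and M3): 0.916127 × 0.892365 = 0.817520
Parallel (M1 and [0.817520]): 1 − (1 − 0.803322)(1 − 0.817520) = 0.964110
Parallel (M4, M5, and M6): 1 − (1 − 0.762190)(1 − 0.968956)(1 − 0.723163) = 0.997956
Series ([0.964110] and [0.997956]): 0.964110 × 0.997956 = 0.9621

0.9621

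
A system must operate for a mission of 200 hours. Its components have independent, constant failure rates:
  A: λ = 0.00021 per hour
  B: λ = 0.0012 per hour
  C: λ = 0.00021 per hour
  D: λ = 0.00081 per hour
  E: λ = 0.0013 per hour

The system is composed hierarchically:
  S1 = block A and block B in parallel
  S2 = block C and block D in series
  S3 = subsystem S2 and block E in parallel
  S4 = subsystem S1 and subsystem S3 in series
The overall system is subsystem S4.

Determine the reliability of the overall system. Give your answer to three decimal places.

R(A) = exp(−0.00021 × 200) = 0.95887
R(B) = exp(−0.0012 × 200) = 0.78663
R(C) = exp(−0.00021 × 200) = 0.95887
R(D) = exp(−0.00081 × 200) = 0.85044
R(E) = exp(−0.0013 × 200) = 0.77105
Parallel (A and B): 1 − (1 − 0.95887)(1 − 0.78663) = 0.99122
Series (C and D): 0.95887 × 0.85044 = 0.81546
Parallel ([0.81546] and E): 1 − (1 − 0.81546)(1 − 0.77105) = 0.95775
Series ([0.99122] and [0.95775]): 0.99122 × 0.95775 = 0.949

0.949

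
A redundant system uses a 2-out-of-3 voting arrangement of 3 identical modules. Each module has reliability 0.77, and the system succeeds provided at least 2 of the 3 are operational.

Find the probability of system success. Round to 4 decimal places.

0.8656

R = Σ_{i=2}^{3} C(3,i) p^i (1−p)^{3−i} with p = 0.77
C(3,2)·0.77^2·0.23^1 = 0.409101
C(3,3)·0.77^3·0.23^0 = 0.456533
Sum = 0.8656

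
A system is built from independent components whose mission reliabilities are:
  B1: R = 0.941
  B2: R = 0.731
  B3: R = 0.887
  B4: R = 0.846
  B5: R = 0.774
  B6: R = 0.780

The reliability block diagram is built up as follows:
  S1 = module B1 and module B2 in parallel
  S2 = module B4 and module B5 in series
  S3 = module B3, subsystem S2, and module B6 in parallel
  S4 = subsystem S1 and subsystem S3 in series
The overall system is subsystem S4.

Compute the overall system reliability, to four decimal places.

0.9757

Parallel (B1 and B2): 1 − (1 − 0.941000)(1 − 0.731000) = 0.984129
Series (B4 and B5): 0.846000 × 0.774000 = 0.654804
Parallel (B3, [0.654804], and B6): 1 − (1 − 0.887000)(1 − 0.654804)(1 − 0.780000) = 0.991418
Series ([0.984129] and [0.991418]): 0.984129 × 0.991418 = 0.9757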